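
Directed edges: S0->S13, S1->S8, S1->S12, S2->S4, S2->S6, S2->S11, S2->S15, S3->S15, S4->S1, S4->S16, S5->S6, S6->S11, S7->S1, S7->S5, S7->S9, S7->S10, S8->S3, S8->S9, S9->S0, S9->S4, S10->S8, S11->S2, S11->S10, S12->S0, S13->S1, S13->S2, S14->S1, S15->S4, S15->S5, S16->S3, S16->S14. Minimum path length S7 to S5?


BFS layer-by-layer from S7:
  dist 0: {S7}
  dist 1: {S1, S5, S9, S10}
  -> S5 reached at distance 1
Shortest path length = 1

1


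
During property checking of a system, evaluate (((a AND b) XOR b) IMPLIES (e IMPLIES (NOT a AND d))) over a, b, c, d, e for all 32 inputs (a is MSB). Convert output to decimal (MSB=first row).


Formula: (((a AND b) XOR b) IMPLIES (e IMPLIES (NOT a AND d))) over a, b, c, d, e (32 rows)
Evaluate each row (bits = a,b,c,d,e, MSB first):
  row 0 [00000]: (((0 AND 0) XOR 0) IMPLIES (0 IMPLIES (NOT 0 AND 0))) -> 1
  row 1 [00001]: (((0 AND 0) XOR 0) IMPLIES (1 IMPLIES (NOT 0 AND 0))) -> 1
  row 2 [00010]: (((0 AND 0) XOR 0) IMPLIES (0 IMPLIES (NOT 0 AND 1))) -> 1
  row 3 [00011]: (((0 AND 0) XOR 0) IMPLIES (1 IMPLIES (NOT 0 AND 1))) -> 1
  row 4 [00100]: (((0 AND 0) XOR 0) IMPLIES (0 IMPLIES (NOT 0 AND 0))) -> 1
  row 5 [00101]: (((0 AND 0) XOR 0) IMPLIES (1 IMPLIES (NOT 0 AND 0))) -> 1
  row 6 [00110]: (((0 AND 0) XOR 0) IMPLIES (0 IMPLIES (NOT 0 AND 1))) -> 1
  row 7 [00111]: (((0 AND 0) XOR 0) IMPLIES (1 IMPLIES (NOT 0 AND 1))) -> 1
  row 8 [01000]: (((0 AND 1) XOR 1) IMPLIES (0 IMPLIES (NOT 0 AND 0))) -> 1
  row 9 [01001]: (((0 AND 1) XOR 1) IMPLIES (1 IMPLIES (NOT 0 AND 0))) -> 0
  row 10 [01010]: (((0 AND 1) XOR 1) IMPLIES (0 IMPLIES (NOT 0 AND 1))) -> 1
  row 11 [01011]: (((0 AND 1) XOR 1) IMPLIES (1 IMPLIES (NOT 0 AND 1))) -> 1
  row 12 [01100]: (((0 AND 1) XOR 1) IMPLIES (0 IMPLIES (NOT 0 AND 0))) -> 1
  row 13 [01101]: (((0 AND 1) XOR 1) IMPLIES (1 IMPLIES (NOT 0 AND 0))) -> 0
  row 14 [01110]: (((0 AND 1) XOR 1) IMPLIES (0 IMPLIES (NOT 0 AND 1))) -> 1
  row 15 [01111]: (((0 AND 1) XOR 1) IMPLIES (1 IMPLIES (NOT 0 AND 1))) -> 1
  row 16 [10000]: (((1 AND 0) XOR 0) IMPLIES (0 IMPLIES (NOT 1 AND 0))) -> 1
  row 17 [10001]: (((1 AND 0) XOR 0) IMPLIES (1 IMPLIES (NOT 1 AND 0))) -> 1
  row 18 [10010]: (((1 AND 0) XOR 0) IMPLIES (0 IMPLIES (NOT 1 AND 1))) -> 1
  row 19 [10011]: (((1 AND 0) XOR 0) IMPLIES (1 IMPLIES (NOT 1 AND 1))) -> 1
  row 20 [10100]: (((1 AND 0) XOR 0) IMPLIES (0 IMPLIES (NOT 1 AND 0))) -> 1
  row 21 [10101]: (((1 AND 0) XOR 0) IMPLIES (1 IMPLIES (NOT 1 AND 0))) -> 1
  row 22 [10110]: (((1 AND 0) XOR 0) IMPLIES (0 IMPLIES (NOT 1 AND 1))) -> 1
  row 23 [10111]: (((1 AND 0) XOR 0) IMPLIES (1 IMPLIES (NOT 1 AND 1))) -> 1
  row 24 [11000]: (((1 AND 1) XOR 1) IMPLIES (0 IMPLIES (NOT 1 AND 0))) -> 1
  row 25 [11001]: (((1 AND 1) XOR 1) IMPLIES (1 IMPLIES (NOT 1 AND 0))) -> 1
  row 26 [11010]: (((1 AND 1) XOR 1) IMPLIES (0 IMPLIES (NOT 1 AND 1))) -> 1
  row 27 [11011]: (((1 AND 1) XOR 1) IMPLIES (1 IMPLIES (NOT 1 AND 1))) -> 1
  row 28 [11100]: (((1 AND 1) XOR 1) IMPLIES (0 IMPLIES (NOT 1 AND 0))) -> 1
  row 29 [11101]: (((1 AND 1) XOR 1) IMPLIES (1 IMPLIES (NOT 1 AND 0))) -> 1
  row 30 [11110]: (((1 AND 1) XOR 1) IMPLIES (0 IMPLIES (NOT 1 AND 1))) -> 1
  row 31 [11111]: (((1 AND 1) XOR 1) IMPLIES (1 IMPLIES (NOT 1 AND 1))) -> 1
Full result column, 4 rows per line (a,b,c fixed per line; d,e runs 00..11 left to right):
  rows 0-3 [a,b,c=000]: 1111  = hex F
  rows 4-7 [a,b,c=001]: 1111  = hex F
  rows 8-11 [a,b,c=010]: 1011  = hex B
  rows 12-15 [a,b,c=011]: 1011  = hex B
  rows 16-19 [a,b,c=100]: 1111  = hex F
  rows 20-23 [a,b,c=101]: 1111  = hex F
  rows 24-27 [a,b,c=110]: 1111  = hex F
  rows 28-31 [a,b,c=111]: 1111  = hex F
Output column (row 0 .. row 31) = 11111111101110111111111111111111
Output column grouped in 4s = 1111 1111 1011 1011 1111 1111 1111 1111 = 0xFFBBFFFF
Convert to decimal digit by digit (value = value*16 + digit):
  F -> 15
  15*16 + 15 (F) = 255
  255*16 + 11 (B) = 4091
  4091*16 + 11 (B) = 65467
  65467*16 + 15 (F) = 1047487
  1047487*16 + 15 (F) = 16759807
  16759807*16 + 15 (F) = 268156927
  268156927*16 + 15 (F) = 4290510847
Decimal = 4290510847

4290510847


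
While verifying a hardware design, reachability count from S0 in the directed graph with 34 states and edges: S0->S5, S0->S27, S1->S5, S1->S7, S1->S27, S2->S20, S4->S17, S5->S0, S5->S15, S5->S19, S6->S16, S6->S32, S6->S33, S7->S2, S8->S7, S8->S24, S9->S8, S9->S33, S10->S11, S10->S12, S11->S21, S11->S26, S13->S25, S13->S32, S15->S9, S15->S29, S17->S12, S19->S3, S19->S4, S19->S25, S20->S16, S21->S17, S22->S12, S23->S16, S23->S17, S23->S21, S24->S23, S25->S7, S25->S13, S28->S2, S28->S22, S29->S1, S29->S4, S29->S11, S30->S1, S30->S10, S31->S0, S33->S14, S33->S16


BFS from S0:
  layer 0: {S0}
  layer 1: {S5, S27}
  layer 2: {S15, S19}
  layer 3: {S3, S4, S9, S25, S29}
  layer 4: {S1, S7, S8, S11, S13, S17, S33}
  layer 5: {S2, S12, S14, S16, S21, S24, S26, S32}
  layer 6: {S20, S23}
Reachable set: {S0, S1, S2, S3, S4, S5, S7, S8, S9, S11, S12, S13, S14, S15, S16, S17, S19, S20, S21, S23, S24, S25, S26, S27, S29, S32, S33}
Count = 27

27


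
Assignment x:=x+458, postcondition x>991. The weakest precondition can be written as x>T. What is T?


Formula: wp(x:=E, P) = P[E/x] (substitute E for x in postcondition)
Step 1: Postcondition: x>991
Step 2: Substitute x+458 for x: x+458>991
Step 3: Solve for x: x > 991-458 = 533

533


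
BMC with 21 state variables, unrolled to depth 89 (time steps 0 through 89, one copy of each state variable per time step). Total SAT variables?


BMC unrolls to depth k, creating one copy of each state var for steps 0..k.
Step count = 89 + 1 = 90 (steps 0 through 89)
Vars per step = 21
Total = 21 * 90 = 1890

1890


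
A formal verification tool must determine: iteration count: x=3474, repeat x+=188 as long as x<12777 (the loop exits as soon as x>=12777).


Step 1: x goes from 3474 toward 12777 by 188; the body runs while x<12777, so iterations = ceil((bound-start)/step)
Step 2: Distance=9303
Step 3: ceil(9303/188)=50

50


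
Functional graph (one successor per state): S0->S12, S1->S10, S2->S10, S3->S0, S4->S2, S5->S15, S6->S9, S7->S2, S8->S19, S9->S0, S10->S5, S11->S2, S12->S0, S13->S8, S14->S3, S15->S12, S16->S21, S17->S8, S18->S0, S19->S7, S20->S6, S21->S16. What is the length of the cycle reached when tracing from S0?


Trace from S0 until a state repeats:
  S0 -> S12 -> S0
S0 first seen at step 0, revisited at step 2.
Cycle length = 2 - 0 = 2

2


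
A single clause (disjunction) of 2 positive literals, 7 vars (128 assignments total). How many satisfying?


Step 1: Total=2^7=128
Step 2: Unsat when all 2 false: 2^5=32
Step 3: Sat=128-32=96

96


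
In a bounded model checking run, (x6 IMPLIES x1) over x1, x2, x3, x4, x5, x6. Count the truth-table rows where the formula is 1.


Formula: (x6 IMPLIES x1) over 6 vars (64 rows)
Evaluate each row (x1, x2, x3, x4, x5, x6 as bits, MSB first):
  row 0 [000000]: (0 IMPLIES 0) -> 1
  row 1 [000001]: (1 IMPLIES 0) -> 0
  row 2 [000010]: (0 IMPLIES 0) -> 1
  row 3 [000011]: (1 IMPLIES 0) -> 0
  row 4 [000100]: (0 IMPLIES 0) -> 1
  (every remaining row is evaluated the same way; all 64 results are listed next)
Full result column, 8 rows per line (x1,x2,x3 fixed per line; x4,x5,x6 runs 000..111 left to right):
  rows 0-7 [x1,x2,x3=000]: 10101010  (ones: 4)
  rows 8-15 [x1,x2,x3=001]: 10101010  (ones: 4)
  rows 16-23 [x1,x2,x3=010]: 10101010  (ones: 4)
  rows 24-31 [x1,x2,x3=011]: 10101010  (ones: 4)
  rows 32-39 [x1,x2,x3=100]: 11111111  (ones: 8)
  rows 40-47 [x1,x2,x3=101]: 11111111  (ones: 8)
  rows 48-55 [x1,x2,x3=110]: 11111111  (ones: 8)
  rows 56-63 [x1,x2,x3=111]: 11111111  (ones: 8)
Count of 1-rows = 4+4+4+4+8+8+8+8 = 48

48


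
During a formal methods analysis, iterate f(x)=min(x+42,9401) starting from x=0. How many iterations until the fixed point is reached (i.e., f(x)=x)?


Step 1: x=0, cap=9401, increment=42
Step 2: x grows by 42 each step until capped at 9401; fixed point is x=9401
Step 3: iterations = ceil(9401/42) = 224

224


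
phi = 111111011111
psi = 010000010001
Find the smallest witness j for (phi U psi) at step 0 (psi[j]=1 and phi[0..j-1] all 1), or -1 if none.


(phi U psi) at 0: need smallest j with psi[j]=1 and phi[i]=1 for all i in [0,j).
Scan from step 0:
  step 0: phi=1, psi=0 -> continue
  step 1: psi=1 and phi held for [0,1) -> witness found
Witness step = 1

1


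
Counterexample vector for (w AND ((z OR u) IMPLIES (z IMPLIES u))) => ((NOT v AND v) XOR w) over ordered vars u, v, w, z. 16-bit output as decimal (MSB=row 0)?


F1 = (w AND ((z OR u) IMPLIES (z IMPLIES u)))
F2 = ((NOT v AND v) XOR w)
Counterexample to F1=>F2 is where F1=1 and F2=0.
Evaluate each row (bits = u,v,w,z, MSB first):
  row 0 [0000]: F1=0 F2=0 -> F1&~F2 -> 0
  row 1 [0001]: F1=0 F2=0 -> F1&~F2 -> 0
  row 2 [0010]: F1=1 F2=1 -> F1&~F2 -> 0
  row 3 [0011]: F1=0 F2=1 -> F1&~F2 -> 0
  row 4 [0100]: F1=0 F2=0 -> F1&~F2 -> 0
  row 5 [0101]: F1=0 F2=0 -> F1&~F2 -> 0
  row 6 [0110]: F1=1 F2=1 -> F1&~F2 -> 0
  row 7 [0111]: F1=0 F2=1 -> F1&~F2 -> 0
  row 8 [1000]: F1=0 F2=0 -> F1&~F2 -> 0
  row 9 [1001]: F1=0 F2=0 -> F1&~F2 -> 0
  row 10 [1010]: F1=1 F2=1 -> F1&~F2 -> 0
  row 11 [1011]: F1=1 F2=1 -> F1&~F2 -> 0
  row 12 [1100]: F1=0 F2=0 -> F1&~F2 -> 0
  row 13 [1101]: F1=0 F2=0 -> F1&~F2 -> 0
  row 14 [1110]: F1=1 F2=1 -> F1&~F2 -> 0
  row 15 [1111]: F1=1 F2=1 -> F1&~F2 -> 0
Full result column, 4 rows per line (u,v fixed per line; w,z runs 00..11 left to right):
  rows 0-3 [u,v=00]: 0000  = hex 0
  rows 4-7 [u,v=01]: 0000  = hex 0
  rows 8-11 [u,v=10]: 0000  = hex 0
  rows 12-15 [u,v=11]: 0000  = hex 0
Counterexample vector (row 0 .. row 15) = 0000000000000000
Output column grouped in 4s = 0000 0000 0000 0000 = 0x0000
Convert to decimal digit by digit (value = value*16 + digit):
  0 -> 0
  0*16 + 0 = 0
  0*16 + 0 = 0
  0*16 + 0 = 0
Decimal = 0

0


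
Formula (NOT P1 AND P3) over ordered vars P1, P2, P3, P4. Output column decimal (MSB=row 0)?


Formula: (NOT P1 AND P3) over P1, P2, P3, P4 (16 rows)
Evaluate each row (bits = P1,P2,P3,P4, MSB first):
  row 0 [0000]: (NOT 0 AND 0) -> 0
  row 1 [0001]: (NOT 0 AND 0) -> 0
  row 2 [0010]: (NOT 0 AND 1) -> 1
  row 3 [0011]: (NOT 0 AND 1) -> 1
  row 4 [0100]: (NOT 0 AND 0) -> 0
  row 5 [0101]: (NOT 0 AND 0) -> 0
  row 6 [0110]: (NOT 0 AND 1) -> 1
  row 7 [0111]: (NOT 0 AND 1) -> 1
  row 8 [1000]: (NOT 1 AND 0) -> 0
  row 9 [1001]: (NOT 1 AND 0) -> 0
  row 10 [1010]: (NOT 1 AND 1) -> 0
  row 11 [1011]: (NOT 1 AND 1) -> 0
  row 12 [1100]: (NOT 1 AND 0) -> 0
  row 13 [1101]: (NOT 1 AND 0) -> 0
  row 14 [1110]: (NOT 1 AND 1) -> 0
  row 15 [1111]: (NOT 1 AND 1) -> 0
Full result column, 4 rows per line (P1,P2 fixed per line; P3,P4 runs 00..11 left to right):
  rows 0-3 [P1,P2=00]: 0011  = hex 3
  rows 4-7 [P1,P2=01]: 0011  = hex 3
  rows 8-11 [P1,P2=10]: 0000  = hex 0
  rows 12-15 [P1,P2=11]: 0000  = hex 0
Output column (row 0 .. row 15) = 0011001100000000
Output column grouped in 4s = 0011 0011 0000 0000 = 0x3300
Convert to decimal digit by digit (value = value*16 + digit):
  3 -> 3
  3*16 + 3 = 51
  51*16 + 0 = 816
  816*16 + 0 = 13056
Decimal = 13056

13056


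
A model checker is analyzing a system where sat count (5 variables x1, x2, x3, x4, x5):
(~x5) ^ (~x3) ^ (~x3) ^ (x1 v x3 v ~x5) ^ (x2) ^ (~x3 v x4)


CNF with 6 clauses over 5 vars (32 assignments).
An assignment satisfies CNF iff every clause has >=1 true literal.
Check each row (bits = x1,x2,x3,x4,x5; clause T/F shown):
  row 0 [00000]: clauses=TTTTFT -> 0
  row 1 [00001]: clauses=FTTFFT -> 0
  row 2 [00010]: clauses=TTTTFT -> 0
  row 3 [00011]: clauses=FTTFFT -> 0
  row 4 [00100]: clauses=TFFTFF -> 0
  row 5 [00101]: clauses=FFFTFF -> 0
  row 6 [00110]: clauses=TFFTFT -> 0
  row 7 [00111]: clauses=FFFTFT -> 0
  row 8 [01000]: clauses=TTTTTT -> 1
  row 9 [01001]: clauses=FTTFTT -> 0
  row 10 [01010]: clauses=TTTTTT -> 1
  row 11 [01011]: clauses=FTTFTT -> 0
  row 12 [01100]: clauses=TFFTTF -> 0
  row 13 [01101]: clauses=FFFTTF -> 0
  row 14 [01110]: clauses=TFFTTT -> 0
  row 15 [01111]: clauses=FFFTTT -> 0
  row 16 [10000]: clauses=TTTTFT -> 0
  row 17 [10001]: clauses=FTTTFT -> 0
  row 18 [10010]: clauses=TTTTFT -> 0
  row 19 [10011]: clauses=FTTTFT -> 0
  row 20 [10100]: clauses=TFFTFF -> 0
  row 21 [10101]: clauses=FFFTFF -> 0
  row 22 [10110]: clauses=TFFTFT -> 0
  row 23 [10111]: clauses=FFFTFT -> 0
  row 24 [11000]: clauses=TTTTTT -> 1
  row 25 [11001]: clauses=FTTTTT -> 0
  row 26 [11010]: clauses=TTTTTT -> 1
  row 27 [11011]: clauses=FTTTTT -> 0
  row 28 [11100]: clauses=TFFTTF -> 0
  row 29 [11101]: clauses=FFFTTF -> 0
  row 30 [11110]: clauses=TFFTTT -> 0
  row 31 [11111]: clauses=FFFTTT -> 0
Full result column, 8 rows per line (x1,x2 fixed per line; x3,x4,x5 runs 000..111 left to right):
  rows 0-7 [x1,x2=00]: 00000000  (ones: 0)
  rows 8-15 [x1,x2=01]: 10100000  (ones: 2)
  rows 16-23 [x1,x2=10]: 00000000  (ones: 0)
  rows 24-31 [x1,x2=11]: 10100000  (ones: 2)
Satisfying assignments = 0+2+0+2 = 4

4


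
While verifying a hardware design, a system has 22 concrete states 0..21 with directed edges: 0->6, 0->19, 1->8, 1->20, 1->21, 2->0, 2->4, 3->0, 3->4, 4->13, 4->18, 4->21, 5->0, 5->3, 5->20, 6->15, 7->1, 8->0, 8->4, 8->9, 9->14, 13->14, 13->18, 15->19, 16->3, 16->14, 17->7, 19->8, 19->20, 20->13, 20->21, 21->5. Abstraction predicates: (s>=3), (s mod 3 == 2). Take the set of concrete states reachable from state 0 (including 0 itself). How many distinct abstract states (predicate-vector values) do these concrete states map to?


BFS from 0:
Concrete reachable: {0, 3, 4, 5, 6, 8, 9, 13, 14, 15, 18, 19, 20, 21}
Abstract via predicates (s>=3), (s mod 3 == 2):
  (0,0) <- {0}
  (1,0) <- {3, 4, 6, 9, 13, 15, 18, 19, 21}
  (1,1) <- {5, 8, 14, 20}
Distinct abstract states = 3

3


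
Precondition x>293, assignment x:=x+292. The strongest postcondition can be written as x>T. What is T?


Formula: sp(P, x:=E) = exists old_x. (x = E[old_x/x]) AND P[old_x/x] (old_x is the value of x before the assignment; eliminate old_x by solving x = E[old_x/x] for old_x)
Step 1: Precondition P: x>293, i.e. old_x > 293
Step 2: Assignment gives x = old_x + 292, so old_x = x - 292
Step 3: Substitute into P: x - 292 > 293
Step 4: Simplify: x > 293+292 = 585

585


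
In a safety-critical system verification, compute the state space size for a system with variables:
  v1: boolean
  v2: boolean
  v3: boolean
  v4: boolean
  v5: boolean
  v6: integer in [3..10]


State space = product of domain sizes of all variables.
Domain sizes:
  v1 (boolean): 2
  v2 (boolean): 2
  v3 (boolean): 2
  v4 (boolean): 2
  v5 (boolean): 2
  v6 (integer in [3..10]): 8
Product = 2 * 2 * 2 * 2 * 2 * 8 = 256

256


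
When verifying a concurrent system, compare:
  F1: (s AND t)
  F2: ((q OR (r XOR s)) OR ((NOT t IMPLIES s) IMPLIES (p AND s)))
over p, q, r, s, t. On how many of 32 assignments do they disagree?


F1 = (s AND t)
F2 = ((q OR (r XOR s)) OR ((NOT t IMPLIES s) IMPLIES (p AND s)))
Evaluate both on each of 32 rows (bits = p,q,r,s,t):
  row 0 [00000]: F1=0 F2=1 (differ) -> 1
  row 1 [00001]: F1=0 F2=0 -> 0
  row 2 [00010]: F1=0 F2=1 (differ) -> 1
  row 3 [00011]: F1=1 F2=1 -> 0
  row 4 [00100]: F1=0 F2=1 (differ) -> 1
  row 5 [00101]: F1=0 F2=1 (differ) -> 1
  row 6 [00110]: F1=0 F2=0 -> 0
  row 7 [00111]: F1=1 F2=0 (differ) -> 1
  row 8 [01000]: F1=0 F2=1 (differ) -> 1
  row 9 [01001]: F1=0 F2=1 (differ) -> 1
  row 10 [01010]: F1=0 F2=1 (differ) -> 1
  row 11 [01011]: F1=1 F2=1 -> 0
  row 12 [01100]: F1=0 F2=1 (differ) -> 1
  row 13 [01101]: F1=0 F2=1 (differ) -> 1
  row 14 [01110]: F1=0 F2=1 (differ) -> 1
  row 15 [01111]: F1=1 F2=1 -> 0
  row 16 [10000]: F1=0 F2=1 (differ) -> 1
  row 17 [10001]: F1=0 F2=0 -> 0
  row 18 [10010]: F1=0 F2=1 (differ) -> 1
  row 19 [10011]: F1=1 F2=1 -> 0
  row 20 [10100]: F1=0 F2=1 (differ) -> 1
  row 21 [10101]: F1=0 F2=1 (differ) -> 1
  row 22 [10110]: F1=0 F2=1 (differ) -> 1
  row 23 [10111]: F1=1 F2=1 -> 0
  row 24 [11000]: F1=0 F2=1 (differ) -> 1
  row 25 [11001]: F1=0 F2=1 (differ) -> 1
  row 26 [11010]: F1=0 F2=1 (differ) -> 1
  row 27 [11011]: F1=1 F2=1 -> 0
  row 28 [11100]: F1=0 F2=1 (differ) -> 1
  row 29 [11101]: F1=0 F2=1 (differ) -> 1
  row 30 [11110]: F1=0 F2=1 (differ) -> 1
  row 31 [11111]: F1=1 F2=1 -> 0
Full result column, 8 rows per line (p,q fixed per line; r,s,t runs 000..111 left to right):
  rows 0-7 [p,q=00]: 10101101  (ones: 5)
  rows 8-15 [p,q=01]: 11101110  (ones: 6)
  rows 16-23 [p,q=10]: 10101110  (ones: 5)
  rows 24-31 [p,q=11]: 11101110  (ones: 6)
Disagreements = 5+6+5+6 = 22

22


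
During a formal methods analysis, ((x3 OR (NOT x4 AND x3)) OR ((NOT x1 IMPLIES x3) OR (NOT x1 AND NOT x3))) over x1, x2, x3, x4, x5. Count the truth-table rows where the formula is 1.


Formula: ((x3 OR (NOT x4 AND x3)) OR ((NOT x1 IMPLIES x3) OR (NOT x1 AND NOT x3))) over 5 vars (32 rows)
Evaluate each row (x1, x2, x3, x4, x5 as bits, MSB first):
  row 0 [00000]: ((0 OR (NOT 0 AND 0)) OR ((NOT 0 IMPLIES 0) OR (NOT 0 AND NOT 0))) -> 1
  row 1 [00001]: ((0 OR (NOT 0 AND 0)) OR ((NOT 0 IMPLIES 0) OR (NOT 0 AND NOT 0))) -> 1
  row 2 [00010]: ((0 OR (NOT 1 AND 0)) OR ((NOT 0 IMPLIES 0) OR (NOT 0 AND NOT 0))) -> 1
  row 3 [00011]: ((0 OR (NOT 1 AND 0)) OR ((NOT 0 IMPLIES 0) OR (NOT 0 AND NOT 0))) -> 1
  row 4 [00100]: ((1 OR (NOT 0 AND 1)) OR ((NOT 0 IMPLIES 1) OR (NOT 0 AND NOT 1))) -> 1
  row 5 [00101]: ((1 OR (NOT 0 AND 1)) OR ((NOT 0 IMPLIES 1) OR (NOT 0 AND NOT 1))) -> 1
  row 6 [00110]: ((1 OR (NOT 1 AND 1)) OR ((NOT 0 IMPLIES 1) OR (NOT 0 AND NOT 1))) -> 1
  row 7 [00111]: ((1 OR (NOT 1 AND 1)) OR ((NOT 0 IMPLIES 1) OR (NOT 0 AND NOT 1))) -> 1
  row 8 [01000]: ((0 OR (NOT 0 AND 0)) OR ((NOT 0 IMPLIES 0) OR (NOT 0 AND NOT 0))) -> 1
  row 9 [01001]: ((0 OR (NOT 0 AND 0)) OR ((NOT 0 IMPLIES 0) OR (NOT 0 AND NOT 0))) -> 1
  row 10 [01010]: ((0 OR (NOT 1 AND 0)) OR ((NOT 0 IMPLIES 0) OR (NOT 0 AND NOT 0))) -> 1
  row 11 [01011]: ((0 OR (NOT 1 AND 0)) OR ((NOT 0 IMPLIES 0) OR (NOT 0 AND NOT 0))) -> 1
  row 12 [01100]: ((1 OR (NOT 0 AND 1)) OR ((NOT 0 IMPLIES 1) OR (NOT 0 AND NOT 1))) -> 1
  row 13 [01101]: ((1 OR (NOT 0 AND 1)) OR ((NOT 0 IMPLIES 1) OR (NOT 0 AND NOT 1))) -> 1
  row 14 [01110]: ((1 OR (NOT 1 AND 1)) OR ((NOT 0 IMPLIES 1) OR (NOT 0 AND NOT 1))) -> 1
  row 15 [01111]: ((1 OR (NOT 1 AND 1)) OR ((NOT 0 IMPLIES 1) OR (NOT 0 AND NOT 1))) -> 1
  row 16 [10000]: ((0 OR (NOT 0 AND 0)) OR ((NOT 1 IMPLIES 0) OR (NOT 1 AND NOT 0))) -> 1
  row 17 [10001]: ((0 OR (NOT 0 AND 0)) OR ((NOT 1 IMPLIES 0) OR (NOT 1 AND NOT 0))) -> 1
  row 18 [10010]: ((0 OR (NOT 1 AND 0)) OR ((NOT 1 IMPLIES 0) OR (NOT 1 AND NOT 0))) -> 1
  row 19 [10011]: ((0 OR (NOT 1 AND 0)) OR ((NOT 1 IMPLIES 0) OR (NOT 1 AND NOT 0))) -> 1
  row 20 [10100]: ((1 OR (NOT 0 AND 1)) OR ((NOT 1 IMPLIES 1) OR (NOT 1 AND NOT 1))) -> 1
  row 21 [10101]: ((1 OR (NOT 0 AND 1)) OR ((NOT 1 IMPLIES 1) OR (NOT 1 AND NOT 1))) -> 1
  row 22 [10110]: ((1 OR (NOT 1 AND 1)) OR ((NOT 1 IMPLIES 1) OR (NOT 1 AND NOT 1))) -> 1
  row 23 [10111]: ((1 OR (NOT 1 AND 1)) OR ((NOT 1 IMPLIES 1) OR (NOT 1 AND NOT 1))) -> 1
  row 24 [11000]: ((0 OR (NOT 0 AND 0)) OR ((NOT 1 IMPLIES 0) OR (NOT 1 AND NOT 0))) -> 1
  row 25 [11001]: ((0 OR (NOT 0 AND 0)) OR ((NOT 1 IMPLIES 0) OR (NOT 1 AND NOT 0))) -> 1
  row 26 [11010]: ((0 OR (NOT 1 AND 0)) OR ((NOT 1 IMPLIES 0) OR (NOT 1 AND NOT 0))) -> 1
  row 27 [11011]: ((0 OR (NOT 1 AND 0)) OR ((NOT 1 IMPLIES 0) OR (NOT 1 AND NOT 0))) -> 1
  row 28 [11100]: ((1 OR (NOT 0 AND 1)) OR ((NOT 1 IMPLIES 1) OR (NOT 1 AND NOT 1))) -> 1
  row 29 [11101]: ((1 OR (NOT 0 AND 1)) OR ((NOT 1 IMPLIES 1) OR (NOT 1 AND NOT 1))) -> 1
  row 30 [11110]: ((1 OR (NOT 1 AND 1)) OR ((NOT 1 IMPLIES 1) OR (NOT 1 AND NOT 1))) -> 1
  row 31 [11111]: ((1 OR (NOT 1 AND 1)) OR ((NOT 1 IMPLIES 1) OR (NOT 1 AND NOT 1))) -> 1
Full result column, 8 rows per line (x1,x2 fixed per line; x3,x4,x5 runs 000..111 left to right):
  rows 0-7 [x1,x2=00]: 11111111  (ones: 8)
  rows 8-15 [x1,x2=01]: 11111111  (ones: 8)
  rows 16-23 [x1,x2=10]: 11111111  (ones: 8)
  rows 24-31 [x1,x2=11]: 11111111  (ones: 8)
Count of 1-rows = 8+8+8+8 = 32

32


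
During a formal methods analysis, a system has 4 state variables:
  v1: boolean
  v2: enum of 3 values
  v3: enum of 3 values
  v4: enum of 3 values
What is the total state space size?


State space = product of domain sizes of all variables.
Domain sizes:
  v1 (boolean): 2
  v2 (enum of 3 values): 3
  v3 (enum of 3 values): 3
  v4 (enum of 3 values): 3
Product = 2 * 3 * 3 * 3 = 54

54


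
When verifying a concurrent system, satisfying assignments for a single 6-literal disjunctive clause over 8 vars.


Step 1: Total=2^8=256
Step 2: Unsat when all 6 false: 2^2=4
Step 3: Sat=256-4=252

252


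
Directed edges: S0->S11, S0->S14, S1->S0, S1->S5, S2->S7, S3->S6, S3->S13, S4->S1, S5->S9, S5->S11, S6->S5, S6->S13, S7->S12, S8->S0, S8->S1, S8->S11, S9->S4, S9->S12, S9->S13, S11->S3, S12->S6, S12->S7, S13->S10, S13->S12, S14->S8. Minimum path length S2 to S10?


BFS layer-by-layer from S2:
  dist 0: {S2}
  dist 1: {S7}
  dist 2: {S12}
  dist 3: {S6}
  dist 4: {S5, S13}
  dist 5: {S9, S10, S11}
  -> S10 reached at distance 5
Shortest path length = 5

5


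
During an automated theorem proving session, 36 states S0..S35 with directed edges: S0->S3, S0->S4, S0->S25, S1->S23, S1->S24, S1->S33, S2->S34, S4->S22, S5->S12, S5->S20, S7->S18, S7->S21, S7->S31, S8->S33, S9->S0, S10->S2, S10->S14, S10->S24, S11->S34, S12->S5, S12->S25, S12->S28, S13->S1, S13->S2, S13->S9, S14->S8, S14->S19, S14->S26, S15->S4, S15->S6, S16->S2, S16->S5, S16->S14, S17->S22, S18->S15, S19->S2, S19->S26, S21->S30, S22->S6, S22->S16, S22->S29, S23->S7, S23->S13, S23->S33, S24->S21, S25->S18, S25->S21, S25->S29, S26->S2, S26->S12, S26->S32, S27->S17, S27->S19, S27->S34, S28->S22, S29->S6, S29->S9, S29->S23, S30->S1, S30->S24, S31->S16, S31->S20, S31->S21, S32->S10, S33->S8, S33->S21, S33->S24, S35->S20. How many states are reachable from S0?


BFS from S0:
  layer 0: {S0}
  layer 1: {S3, S4, S25}
  layer 2: {S18, S21, S22, S29}
  layer 3: {S6, S9, S15, S16, S23, S30}
  layer 4: {S1, S2, S5, S7, S13, S14, S24, S33}
  layer 5: {S8, S12, S19, S20, S26, S31, S34}
  layer 6: {S28, S32}
  layer 7: {S10}
Reachable set: {S0, S1, S2, S3, S4, S5, S6, S7, S8, S9, S10, S12, S13, S14, S15, S16, S18, S19, S20, S21, S22, S23, S24, S25, S26, S28, S29, S30, S31, S32, S33, S34}
Count = 32

32


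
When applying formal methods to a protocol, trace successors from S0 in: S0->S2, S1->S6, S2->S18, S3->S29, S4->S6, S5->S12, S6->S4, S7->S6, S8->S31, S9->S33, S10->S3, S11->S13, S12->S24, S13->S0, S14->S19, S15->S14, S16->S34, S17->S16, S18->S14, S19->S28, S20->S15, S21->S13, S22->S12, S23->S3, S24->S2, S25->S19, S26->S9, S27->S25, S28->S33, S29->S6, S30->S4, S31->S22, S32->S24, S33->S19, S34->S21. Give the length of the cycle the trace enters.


Trace from S0 until a state repeats:
  S0 -> S2 -> S18 -> S14 -> S19 -> S28 -> S33 -> S19
S19 first seen at step 4, revisited at step 7.
Cycle length = 7 - 4 = 3

3


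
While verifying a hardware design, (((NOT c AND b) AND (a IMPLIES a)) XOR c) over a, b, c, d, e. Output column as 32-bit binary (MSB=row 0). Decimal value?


Formula: (((NOT c AND b) AND (a IMPLIES a)) XOR c) over a, b, c, d, e (32 rows)
Evaluate each row (bits = a,b,c,d,e, MSB first):
  row 0 [00000]: (((NOT 0 AND 0) AND (0 IMPLIES 0)) XOR 0) -> 0
  row 1 [00001]: (((NOT 0 AND 0) AND (0 IMPLIES 0)) XOR 0) -> 0
  row 2 [00010]: (((NOT 0 AND 0) AND (0 IMPLIES 0)) XOR 0) -> 0
  row 3 [00011]: (((NOT 0 AND 0) AND (0 IMPLIES 0)) XOR 0) -> 0
  row 4 [00100]: (((NOT 1 AND 0) AND (0 IMPLIES 0)) XOR 1) -> 1
  row 5 [00101]: (((NOT 1 AND 0) AND (0 IMPLIES 0)) XOR 1) -> 1
  row 6 [00110]: (((NOT 1 AND 0) AND (0 IMPLIES 0)) XOR 1) -> 1
  row 7 [00111]: (((NOT 1 AND 0) AND (0 IMPLIES 0)) XOR 1) -> 1
  row 8 [01000]: (((NOT 0 AND 1) AND (0 IMPLIES 0)) XOR 0) -> 1
  row 9 [01001]: (((NOT 0 AND 1) AND (0 IMPLIES 0)) XOR 0) -> 1
  row 10 [01010]: (((NOT 0 AND 1) AND (0 IMPLIES 0)) XOR 0) -> 1
  row 11 [01011]: (((NOT 0 AND 1) AND (0 IMPLIES 0)) XOR 0) -> 1
  row 12 [01100]: (((NOT 1 AND 1) AND (0 IMPLIES 0)) XOR 1) -> 1
  row 13 [01101]: (((NOT 1 AND 1) AND (0 IMPLIES 0)) XOR 1) -> 1
  row 14 [01110]: (((NOT 1 AND 1) AND (0 IMPLIES 0)) XOR 1) -> 1
  row 15 [01111]: (((NOT 1 AND 1) AND (0 IMPLIES 0)) XOR 1) -> 1
  row 16 [10000]: (((NOT 0 AND 0) AND (1 IMPLIES 1)) XOR 0) -> 0
  row 17 [10001]: (((NOT 0 AND 0) AND (1 IMPLIES 1)) XOR 0) -> 0
  row 18 [10010]: (((NOT 0 AND 0) AND (1 IMPLIES 1)) XOR 0) -> 0
  row 19 [10011]: (((NOT 0 AND 0) AND (1 IMPLIES 1)) XOR 0) -> 0
  row 20 [10100]: (((NOT 1 AND 0) AND (1 IMPLIES 1)) XOR 1) -> 1
  row 21 [10101]: (((NOT 1 AND 0) AND (1 IMPLIES 1)) XOR 1) -> 1
  row 22 [10110]: (((NOT 1 AND 0) AND (1 IMPLIES 1)) XOR 1) -> 1
  row 23 [10111]: (((NOT 1 AND 0) AND (1 IMPLIES 1)) XOR 1) -> 1
  row 24 [11000]: (((NOT 0 AND 1) AND (1 IMPLIES 1)) XOR 0) -> 1
  row 25 [11001]: (((NOT 0 AND 1) AND (1 IMPLIES 1)) XOR 0) -> 1
  row 26 [11010]: (((NOT 0 AND 1) AND (1 IMPLIES 1)) XOR 0) -> 1
  row 27 [11011]: (((NOT 0 AND 1) AND (1 IMPLIES 1)) XOR 0) -> 1
  row 28 [11100]: (((NOT 1 AND 1) AND (1 IMPLIES 1)) XOR 1) -> 1
  row 29 [11101]: (((NOT 1 AND 1) AND (1 IMPLIES 1)) XOR 1) -> 1
  row 30 [11110]: (((NOT 1 AND 1) AND (1 IMPLIES 1)) XOR 1) -> 1
  row 31 [11111]: (((NOT 1 AND 1) AND (1 IMPLIES 1)) XOR 1) -> 1
Full result column, 4 rows per line (a,b,c fixed per line; d,e runs 00..11 left to right):
  rows 0-3 [a,b,c=000]: 0000  = hex 0
  rows 4-7 [a,b,c=001]: 1111  = hex F
  rows 8-11 [a,b,c=010]: 1111  = hex F
  rows 12-15 [a,b,c=011]: 1111  = hex F
  rows 16-19 [a,b,c=100]: 0000  = hex 0
  rows 20-23 [a,b,c=101]: 1111  = hex F
  rows 24-27 [a,b,c=110]: 1111  = hex F
  rows 28-31 [a,b,c=111]: 1111  = hex F
Output column (row 0 .. row 31) = 00001111111111110000111111111111
Output column grouped in 4s = 0000 1111 1111 1111 0000 1111 1111 1111 = 0x0FFF0FFF
Convert to decimal digit by digit (value = value*16 + digit):
  0 -> 0
  0*16 + 15 (F) = 15
  15*16 + 15 (F) = 255
  255*16 + 15 (F) = 4095
  4095*16 + 0 = 65520
  65520*16 + 15 (F) = 1048335
  1048335*16 + 15 (F) = 16773375
  16773375*16 + 15 (F) = 268374015
Decimal = 268374015

268374015


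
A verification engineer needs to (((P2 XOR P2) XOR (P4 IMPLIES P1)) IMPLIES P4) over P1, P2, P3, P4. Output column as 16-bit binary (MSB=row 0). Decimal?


Formula: (((P2 XOR P2) XOR (P4 IMPLIES P1)) IMPLIES P4) over P1, P2, P3, P4 (16 rows)
Evaluate each row (bits = P1,P2,P3,P4, MSB first):
  row 0 [0000]: (((0 XOR 0) XOR (0 IMPLIES 0)) IMPLIES 0) -> 0
  row 1 [0001]: (((0 XOR 0) XOR (1 IMPLIES 0)) IMPLIES 1) -> 1
  row 2 [0010]: (((0 XOR 0) XOR (0 IMPLIES 0)) IMPLIES 0) -> 0
  row 3 [0011]: (((0 XOR 0) XOR (1 IMPLIES 0)) IMPLIES 1) -> 1
  row 4 [0100]: (((1 XOR 1) XOR (0 IMPLIES 0)) IMPLIES 0) -> 0
  row 5 [0101]: (((1 XOR 1) XOR (1 IMPLIES 0)) IMPLIES 1) -> 1
  row 6 [0110]: (((1 XOR 1) XOR (0 IMPLIES 0)) IMPLIES 0) -> 0
  row 7 [0111]: (((1 XOR 1) XOR (1 IMPLIES 0)) IMPLIES 1) -> 1
  row 8 [1000]: (((0 XOR 0) XOR (0 IMPLIES 1)) IMPLIES 0) -> 0
  row 9 [1001]: (((0 XOR 0) XOR (1 IMPLIES 1)) IMPLIES 1) -> 1
  row 10 [1010]: (((0 XOR 0) XOR (0 IMPLIES 1)) IMPLIES 0) -> 0
  row 11 [1011]: (((0 XOR 0) XOR (1 IMPLIES 1)) IMPLIES 1) -> 1
  row 12 [1100]: (((1 XOR 1) XOR (0 IMPLIES 1)) IMPLIES 0) -> 0
  row 13 [1101]: (((1 XOR 1) XOR (1 IMPLIES 1)) IMPLIES 1) -> 1
  row 14 [1110]: (((1 XOR 1) XOR (0 IMPLIES 1)) IMPLIES 0) -> 0
  row 15 [1111]: (((1 XOR 1) XOR (1 IMPLIES 1)) IMPLIES 1) -> 1
Full result column, 4 rows per line (P1,P2 fixed per line; P3,P4 runs 00..11 left to right):
  rows 0-3 [P1,P2=00]: 0101  = hex 5
  rows 4-7 [P1,P2=01]: 0101  = hex 5
  rows 8-11 [P1,P2=10]: 0101  = hex 5
  rows 12-15 [P1,P2=11]: 0101  = hex 5
Output column (row 0 .. row 15) = 0101010101010101
Output column grouped in 4s = 0101 0101 0101 0101 = 0x5555
Convert to decimal digit by digit (value = value*16 + digit):
  5 -> 5
  5*16 + 5 = 85
  85*16 + 5 = 1365
  1365*16 + 5 = 21845
Decimal = 21845

21845


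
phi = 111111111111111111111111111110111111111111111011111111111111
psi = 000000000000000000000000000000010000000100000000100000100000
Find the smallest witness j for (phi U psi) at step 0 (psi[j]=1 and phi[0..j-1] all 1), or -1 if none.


(phi U psi) at 0: need smallest j with psi[j]=1 and phi[i]=1 for all i in [0,j).
Scan from step 0:
  step 0: phi=1, psi=0 -> continue
  step 1: phi=1, psi=0 -> continue
  step 2: phi=1, psi=0 -> continue
  step 3: phi=1, psi=0 -> continue
  step 29: phi=0 -> phi-prefix broken from here
  step 31: psi=1 but phi already failed -> not a witness
  step 39: psi=1 but phi already failed -> not a witness
  step 48: psi=1 but phi already failed -> not a witness
  step 54: psi=1 but phi already failed -> not a witness
  end of trace: no witness -> -1
Witness step = -1

-1


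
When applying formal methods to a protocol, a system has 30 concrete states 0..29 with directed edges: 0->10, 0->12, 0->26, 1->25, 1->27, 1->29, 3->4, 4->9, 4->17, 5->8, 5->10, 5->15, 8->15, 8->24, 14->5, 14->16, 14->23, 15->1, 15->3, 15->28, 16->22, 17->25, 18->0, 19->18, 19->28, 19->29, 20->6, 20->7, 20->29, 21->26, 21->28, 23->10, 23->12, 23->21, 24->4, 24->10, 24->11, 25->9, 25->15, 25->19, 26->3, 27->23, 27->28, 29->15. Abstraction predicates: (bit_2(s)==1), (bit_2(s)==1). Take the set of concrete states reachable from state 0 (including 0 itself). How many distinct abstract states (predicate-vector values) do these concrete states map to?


BFS from 0:
Concrete reachable: {0, 1, 3, 4, 9, 10, 12, 15, 17, 18, 19, 21, 23, 25, 26, 27, 28, 29}
Abstract via predicates (bit_2(s)==1), (bit_2(s)==1):
  (0,0) <- {0, 1, 3, 9, 10, 17, 18, 19, 25, 26, 27}
  (1,1) <- {4, 12, 15, 21, 23, 28, 29}
Distinct abstract states = 2

2


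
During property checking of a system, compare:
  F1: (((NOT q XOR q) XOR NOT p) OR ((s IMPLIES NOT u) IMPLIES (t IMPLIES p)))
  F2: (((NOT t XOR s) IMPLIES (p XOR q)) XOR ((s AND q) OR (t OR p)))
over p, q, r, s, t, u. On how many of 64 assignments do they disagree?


F1 = (((NOT q XOR q) XOR NOT p) OR ((s IMPLIES NOT u) IMPLIES (t IMPLIES p)))
F2 = (((NOT t XOR s) IMPLIES (p XOR q)) XOR ((s AND q) OR (t OR p)))
Evaluate both on each of 64 rows (bits = p,q,r,s,t,u):
  row 0 [000000]: F1=1 F2=0 (differ) -> 1
  row 1 [000001]: F1=1 F2=0 (differ) -> 1
  row 2 [000010]: F1=0 F2=0 -> 0
  row 3 [000011]: F1=0 F2=0 -> 0
  row 4 [000100]: F1=1 F2=1 -> 0
  (every remaining row is evaluated the same way; all 64 results are listed next)
Full result column, 8 rows per line (p,q,r fixed per line; s,t,u runs 000..111 left to right):
  rows 0-7 [p,q,r=000]: 11000010  (ones: 3)
  rows 8-15 [p,q,r=001]: 11000010  (ones: 3)
  rows 16-23 [p,q,r=010]: 00001101  (ones: 3)
  rows 24-31 [p,q,r=011]: 00001101  (ones: 3)
  rows 32-39 [p,q,r=100]: 11111111  (ones: 8)
  rows 40-47 [p,q,r=101]: 11111111  (ones: 8)
  rows 48-55 [p,q,r=110]: 00111100  (ones: 4)
  rows 56-63 [p,q,r=111]: 00111100  (ones: 4)
Disagreements = 3+3+3+3+8+8+4+4 = 36

36


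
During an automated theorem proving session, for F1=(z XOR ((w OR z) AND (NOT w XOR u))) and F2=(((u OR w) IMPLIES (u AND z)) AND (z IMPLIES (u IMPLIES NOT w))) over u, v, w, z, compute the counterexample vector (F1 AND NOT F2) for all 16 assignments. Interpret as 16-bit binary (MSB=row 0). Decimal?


F1 = (z XOR ((w OR z) AND (NOT w XOR u)))
F2 = (((u OR w) IMPLIES (u AND z)) AND (z IMPLIES (u IMPLIES NOT w)))
Counterexample to F1=>F2 is where F1=1 and F2=0.
Evaluate each row (bits = u,v,w,z, MSB first):
  row 0 [0000]: F1=0 F2=1 -> F1&~F2 -> 0
  row 1 [0001]: F1=0 F2=1 -> F1&~F2 -> 0
  row 2 [0010]: F1=0 F2=0 -> F1&~F2 -> 0
  row 3 [0011]: F1=1 F2=0 -> F1&~F2 -> 1
  row 4 [0100]: F1=0 F2=1 -> F1&~F2 -> 0
  row 5 [0101]: F1=0 F2=1 -> F1&~F2 -> 0
  row 6 [0110]: F1=0 F2=0 -> F1&~F2 -> 0
  row 7 [0111]: F1=1 F2=0 -> F1&~F2 -> 1
  row 8 [1000]: F1=0 F2=0 -> F1&~F2 -> 0
  row 9 [1001]: F1=1 F2=1 -> F1&~F2 -> 0
  row 10 [1010]: F1=1 F2=0 -> F1&~F2 -> 1
  row 11 [1011]: F1=0 F2=0 -> F1&~F2 -> 0
  row 12 [1100]: F1=0 F2=0 -> F1&~F2 -> 0
  row 13 [1101]: F1=1 F2=1 -> F1&~F2 -> 0
  row 14 [1110]: F1=1 F2=0 -> F1&~F2 -> 1
  row 15 [1111]: F1=0 F2=0 -> F1&~F2 -> 0
Full result column, 4 rows per line (u,v fixed per line; w,z runs 00..11 left to right):
  rows 0-3 [u,v=00]: 0001  = hex 1
  rows 4-7 [u,v=01]: 0001  = hex 1
  rows 8-11 [u,v=10]: 0010  = hex 2
  rows 12-15 [u,v=11]: 0010  = hex 2
Counterexample vector (row 0 .. row 15) = 0001000100100010
Output column grouped in 4s = 0001 0001 0010 0010 = 0x1122
Convert to decimal digit by digit (value = value*16 + digit):
  1 -> 1
  1*16 + 1 = 17
  17*16 + 2 = 274
  274*16 + 2 = 4386
Decimal = 4386

4386


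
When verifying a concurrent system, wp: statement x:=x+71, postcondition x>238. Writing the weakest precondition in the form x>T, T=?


Formula: wp(x:=E, P) = P[E/x] (substitute E for x in postcondition)
Step 1: Postcondition: x>238
Step 2: Substitute x+71 for x: x+71>238
Step 3: Solve for x: x > 238-71 = 167

167


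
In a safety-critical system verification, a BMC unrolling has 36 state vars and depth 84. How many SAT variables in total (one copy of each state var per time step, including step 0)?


BMC unrolls to depth k, creating one copy of each state var for steps 0..k.
Step count = 84 + 1 = 85 (steps 0 through 84)
Vars per step = 36
Total = 36 * 85 = 3060

3060


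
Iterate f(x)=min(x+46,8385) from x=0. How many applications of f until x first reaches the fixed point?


Step 1: x=0, cap=8385, increment=46
Step 2: x grows by 46 each step until capped at 8385; fixed point is x=8385
Step 3: iterations = ceil(8385/46) = 183

183


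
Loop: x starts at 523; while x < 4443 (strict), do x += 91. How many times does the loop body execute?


Step 1: x goes from 523 toward 4443 by 91; the body runs while x<4443, so iterations = ceil((bound-start)/step)
Step 2: Distance=3920
Step 3: ceil(3920/91)=44

44


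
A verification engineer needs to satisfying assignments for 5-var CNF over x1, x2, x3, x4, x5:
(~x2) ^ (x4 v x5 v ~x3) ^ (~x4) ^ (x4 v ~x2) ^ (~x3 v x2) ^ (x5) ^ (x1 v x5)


CNF with 7 clauses over 5 vars (32 assignments).
An assignment satisfies CNF iff every clause has >=1 true literal.
Check each row (bits = x1,x2,x3,x4,x5; clause T/F shown):
  row 0 [00000]: clauses=TTTTTFF -> 0
  row 1 [00001]: clauses=TTTTTTT -> 1
  row 2 [00010]: clauses=TTFTTFF -> 0
  row 3 [00011]: clauses=TTFTTTT -> 0
  row 4 [00100]: clauses=TFTTFFF -> 0
  row 5 [00101]: clauses=TTTTFTT -> 0
  row 6 [00110]: clauses=TTFTFFF -> 0
  row 7 [00111]: clauses=TTFTFTT -> 0
  row 8 [01000]: clauses=FTTFTFF -> 0
  row 9 [01001]: clauses=FTTFTTT -> 0
  row 10 [01010]: clauses=FTFTTFF -> 0
  row 11 [01011]: clauses=FTFTTTT -> 0
  row 12 [01100]: clauses=FFTFTFF -> 0
  row 13 [01101]: clauses=FTTFTTT -> 0
  row 14 [01110]: clauses=FTFTTFF -> 0
  row 15 [01111]: clauses=FTFTTTT -> 0
  row 16 [10000]: clauses=TTTTTFT -> 0
  row 17 [10001]: clauses=TTTTTTT -> 1
  row 18 [10010]: clauses=TTFTTFT -> 0
  row 19 [10011]: clauses=TTFTTTT -> 0
  row 20 [10100]: clauses=TFTTFFT -> 0
  row 21 [10101]: clauses=TTTTFTT -> 0
  row 22 [10110]: clauses=TTFTFFT -> 0
  row 23 [10111]: clauses=TTFTFTT -> 0
  row 24 [11000]: clauses=FTTFTFT -> 0
  row 25 [11001]: clauses=FTTFTTT -> 0
  row 26 [11010]: clauses=FTFTTFT -> 0
  row 27 [11011]: clauses=FTFTTTT -> 0
  row 28 [11100]: clauses=FFTFTFT -> 0
  row 29 [11101]: clauses=FTTFTTT -> 0
  row 30 [11110]: clauses=FTFTTFT -> 0
  row 31 [11111]: clauses=FTFTTTT -> 0
Full result column, 8 rows per line (x1,x2 fixed per line; x3,x4,x5 runs 000..111 left to right):
  rows 0-7 [x1,x2=00]: 01000000  (ones: 1)
  rows 8-15 [x1,x2=01]: 00000000  (ones: 0)
  rows 16-23 [x1,x2=10]: 01000000  (ones: 1)
  rows 24-31 [x1,x2=11]: 00000000  (ones: 0)
Satisfying assignments = 1+0+1+0 = 2

2


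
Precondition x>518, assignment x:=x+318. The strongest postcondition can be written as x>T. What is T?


Formula: sp(P, x:=E) = exists old_x. (x = E[old_x/x]) AND P[old_x/x] (old_x is the value of x before the assignment; eliminate old_x by solving x = E[old_x/x] for old_x)
Step 1: Precondition P: x>518, i.e. old_x > 518
Step 2: Assignment gives x = old_x + 318, so old_x = x - 318
Step 3: Substitute into P: x - 318 > 518
Step 4: Simplify: x > 518+318 = 836

836


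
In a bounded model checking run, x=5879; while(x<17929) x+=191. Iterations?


Step 1: x goes from 5879 toward 17929 by 191; the body runs while x<17929, so iterations = ceil((bound-start)/step)
Step 2: Distance=12050
Step 3: ceil(12050/191)=64

64


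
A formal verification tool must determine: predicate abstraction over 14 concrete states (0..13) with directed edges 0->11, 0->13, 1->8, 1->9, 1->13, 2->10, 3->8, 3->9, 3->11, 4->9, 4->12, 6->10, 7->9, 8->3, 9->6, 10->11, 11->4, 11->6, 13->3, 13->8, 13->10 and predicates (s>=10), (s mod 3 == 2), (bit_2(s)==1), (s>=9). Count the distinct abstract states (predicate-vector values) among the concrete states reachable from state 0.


BFS from 0:
Concrete reachable: {0, 3, 4, 6, 8, 9, 10, 11, 12, 13}
Abstract via predicates (s>=10), (s mod 3 == 2), (bit_2(s)==1), (s>=9):
  (0,0,0,0) <- {0, 3}
  (0,0,0,1) <- {9}
  (0,0,1,0) <- {4, 6}
  (0,1,0,0) <- {8}
  (1,0,0,1) <- {10}
  (1,0,1,1) <- {12, 13}
  (1,1,0,1) <- {11}
Distinct abstract states = 7

7


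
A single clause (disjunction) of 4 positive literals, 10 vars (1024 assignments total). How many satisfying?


Step 1: Total=2^10=1024
Step 2: Unsat when all 4 false: 2^6=64
Step 3: Sat=1024-64=960

960


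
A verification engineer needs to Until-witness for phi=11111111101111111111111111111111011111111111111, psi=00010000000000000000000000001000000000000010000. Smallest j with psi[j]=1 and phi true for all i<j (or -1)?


(phi U psi) at 0: need smallest j with psi[j]=1 and phi[i]=1 for all i in [0,j).
Scan from step 0:
  step 0: phi=1, psi=0 -> continue
  step 1: phi=1, psi=0 -> continue
  step 2: phi=1, psi=0 -> continue
  step 3: psi=1 and phi held for [0,3) -> witness found
Witness step = 3

3


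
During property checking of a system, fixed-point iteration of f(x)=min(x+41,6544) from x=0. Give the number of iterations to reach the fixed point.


Step 1: x=0, cap=6544, increment=41
Step 2: x grows by 41 each step until capped at 6544; fixed point is x=6544
Step 3: iterations = ceil(6544/41) = 160

160


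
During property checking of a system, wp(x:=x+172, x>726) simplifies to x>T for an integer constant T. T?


Formula: wp(x:=E, P) = P[E/x] (substitute E for x in postcondition)
Step 1: Postcondition: x>726
Step 2: Substitute x+172 for x: x+172>726
Step 3: Solve for x: x > 726-172 = 554

554


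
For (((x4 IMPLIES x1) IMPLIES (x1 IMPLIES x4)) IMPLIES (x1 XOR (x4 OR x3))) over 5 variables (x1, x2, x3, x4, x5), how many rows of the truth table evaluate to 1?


Formula: (((x4 IMPLIES x1) IMPLIES (x1 IMPLIES x4)) IMPLIES (x1 XOR (x4 OR x3))) over 5 vars (32 rows)
Evaluate each row (x1, x2, x3, x4, x5 as bits, MSB first):
  row 0 [00000]: (((0 IMPLIES 0) IMPLIES (0 IMPLIES 0)) IMPLIES (0 XOR (0 OR 0))) -> 0
  row 1 [00001]: (((0 IMPLIES 0) IMPLIES (0 IMPLIES 0)) IMPLIES (0 XOR (0 OR 0))) -> 0
  row 2 [00010]: (((1 IMPLIES 0) IMPLIES (0 IMPLIES 1)) IMPLIES (0 XOR (1 OR 0))) -> 1
  row 3 [00011]: (((1 IMPLIES 0) IMPLIES (0 IMPLIES 1)) IMPLIES (0 XOR (1 OR 0))) -> 1
  row 4 [00100]: (((0 IMPLIES 0) IMPLIES (0 IMPLIES 0)) IMPLIES (0 XOR (0 OR 1))) -> 1
  row 5 [00101]: (((0 IMPLIES 0) IMPLIES (0 IMPLIES 0)) IMPLIES (0 XOR (0 OR 1))) -> 1
  row 6 [00110]: (((1 IMPLIES 0) IMPLIES (0 IMPLIES 1)) IMPLIES (0 XOR (1 OR 1))) -> 1
  row 7 [00111]: (((1 IMPLIES 0) IMPLIES (0 IMPLIES 1)) IMPLIES (0 XOR (1 OR 1))) -> 1
  row 8 [01000]: (((0 IMPLIES 0) IMPLIES (0 IMPLIES 0)) IMPLIES (0 XOR (0 OR 0))) -> 0
  row 9 [01001]: (((0 IMPLIES 0) IMPLIES (0 IMPLIES 0)) IMPLIES (0 XOR (0 OR 0))) -> 0
  row 10 [01010]: (((1 IMPLIES 0) IMPLIES (0 IMPLIES 1)) IMPLIES (0 XOR (1 OR 0))) -> 1
  row 11 [01011]: (((1 IMPLIES 0) IMPLIES (0 IMPLIES 1)) IMPLIES (0 XOR (1 OR 0))) -> 1
  row 12 [01100]: (((0 IMPLIES 0) IMPLIES (0 IMPLIES 0)) IMPLIES (0 XOR (0 OR 1))) -> 1
  row 13 [01101]: (((0 IMPLIES 0) IMPLIES (0 IMPLIES 0)) IMPLIES (0 XOR (0 OR 1))) -> 1
  row 14 [01110]: (((1 IMPLIES 0) IMPLIES (0 IMPLIES 1)) IMPLIES (0 XOR (1 OR 1))) -> 1
  row 15 [01111]: (((1 IMPLIES 0) IMPLIES (0 IMPLIES 1)) IMPLIES (0 XOR (1 OR 1))) -> 1
  row 16 [10000]: (((0 IMPLIES 1) IMPLIES (1 IMPLIES 0)) IMPLIES (1 XOR (0 OR 0))) -> 1
  row 17 [10001]: (((0 IMPLIES 1) IMPLIES (1 IMPLIES 0)) IMPLIES (1 XOR (0 OR 0))) -> 1
  row 18 [10010]: (((1 IMPLIES 1) IMPLIES (1 IMPLIES 1)) IMPLIES (1 XOR (1 OR 0))) -> 0
  row 19 [10011]: (((1 IMPLIES 1) IMPLIES (1 IMPLIES 1)) IMPLIES (1 XOR (1 OR 0))) -> 0
  row 20 [10100]: (((0 IMPLIES 1) IMPLIES (1 IMPLIES 0)) IMPLIES (1 XOR (0 OR 1))) -> 1
  row 21 [10101]: (((0 IMPLIES 1) IMPLIES (1 IMPLIES 0)) IMPLIES (1 XOR (0 OR 1))) -> 1
  row 22 [10110]: (((1 IMPLIES 1) IMPLIES (1 IMPLIES 1)) IMPLIES (1 XOR (1 OR 1))) -> 0
  row 23 [10111]: (((1 IMPLIES 1) IMPLIES (1 IMPLIES 1)) IMPLIES (1 XOR (1 OR 1))) -> 0
  row 24 [11000]: (((0 IMPLIES 1) IMPLIES (1 IMPLIES 0)) IMPLIES (1 XOR (0 OR 0))) -> 1
  row 25 [11001]: (((0 IMPLIES 1) IMPLIES (1 IMPLIES 0)) IMPLIES (1 XOR (0 OR 0))) -> 1
  row 26 [11010]: (((1 IMPLIES 1) IMPLIES (1 IMPLIES 1)) IMPLIES (1 XOR (1 OR 0))) -> 0
  row 27 [11011]: (((1 IMPLIES 1) IMPLIES (1 IMPLIES 1)) IMPLIES (1 XOR (1 OR 0))) -> 0
  row 28 [11100]: (((0 IMPLIES 1) IMPLIES (1 IMPLIES 0)) IMPLIES (1 XOR (0 OR 1))) -> 1
  row 29 [11101]: (((0 IMPLIES 1) IMPLIES (1 IMPLIES 0)) IMPLIES (1 XOR (0 OR 1))) -> 1
  row 30 [11110]: (((1 IMPLIES 1) IMPLIES (1 IMPLIES 1)) IMPLIES (1 XOR (1 OR 1))) -> 0
  row 31 [11111]: (((1 IMPLIES 1) IMPLIES (1 IMPLIES 1)) IMPLIES (1 XOR (1 OR 1))) -> 0
Full result column, 8 rows per line (x1,x2 fixed per line; x3,x4,x5 runs 000..111 left to right):
  rows 0-7 [x1,x2=00]: 00111111  (ones: 6)
  rows 8-15 [x1,x2=01]: 00111111  (ones: 6)
  rows 16-23 [x1,x2=10]: 11001100  (ones: 4)
  rows 24-31 [x1,x2=11]: 11001100  (ones: 4)
Count of 1-rows = 6+6+4+4 = 20

20
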